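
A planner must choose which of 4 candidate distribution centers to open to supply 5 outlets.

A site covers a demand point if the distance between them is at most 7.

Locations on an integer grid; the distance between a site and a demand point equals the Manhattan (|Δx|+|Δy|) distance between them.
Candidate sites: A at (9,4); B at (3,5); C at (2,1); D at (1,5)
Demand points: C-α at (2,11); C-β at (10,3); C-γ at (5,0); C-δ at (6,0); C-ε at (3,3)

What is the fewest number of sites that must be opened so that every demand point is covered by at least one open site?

2

Coverage sets (demand points within 7 of each site):
  A: {C-β, C-δ, C-ε}
  B: {C-α, C-γ, C-ε}
  C: {C-γ, C-δ, C-ε}
  D: {C-α, C-ε}
No single site covers all 5 demand points.
But {A, B} covers everything, so the minimum is 2.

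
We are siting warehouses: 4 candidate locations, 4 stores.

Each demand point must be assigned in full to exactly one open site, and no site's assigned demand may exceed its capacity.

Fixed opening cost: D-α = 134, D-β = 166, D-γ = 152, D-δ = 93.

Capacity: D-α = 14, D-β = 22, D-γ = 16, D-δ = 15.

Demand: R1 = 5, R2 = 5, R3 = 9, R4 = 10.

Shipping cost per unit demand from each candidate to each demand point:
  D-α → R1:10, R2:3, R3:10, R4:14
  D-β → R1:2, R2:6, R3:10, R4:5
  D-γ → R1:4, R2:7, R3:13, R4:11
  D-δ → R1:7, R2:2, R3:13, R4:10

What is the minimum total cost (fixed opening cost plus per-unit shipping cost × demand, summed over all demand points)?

Open {D-β, D-δ}; cheapest assignment that respects the capacities:
  D-β (cap 22, load 19): R3, R4 — cost 9×10 + 10×5 = 140
  D-δ (cap 15, load 10): R1, R2 — cost 5×7 + 5×2 = 45
  Shipping 185, fixed 259 → total 444.
  Any other capacity-feasible assignment to {D-β, D-δ} ships for at least 185.
Compare {D-α, D-β}: its best feasible assignment gives total 465.
Compare {D-α, D-δ}: its best feasible assignment gives total 467.
Every other set of open sites that can feasibly serve all demand totals ≥ 465 even under its best assignment. Minimum: 444.

444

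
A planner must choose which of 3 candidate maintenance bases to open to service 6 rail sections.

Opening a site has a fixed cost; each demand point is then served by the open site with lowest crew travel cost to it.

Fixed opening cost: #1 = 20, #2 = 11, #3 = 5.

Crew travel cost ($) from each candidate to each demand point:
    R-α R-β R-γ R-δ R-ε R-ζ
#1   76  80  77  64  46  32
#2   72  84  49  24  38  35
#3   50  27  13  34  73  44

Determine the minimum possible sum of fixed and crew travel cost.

Open {#2, #3}: assign each demand point to its cheapest open site.
  R-α→#3 50, R-β→#3 27, R-γ→#3 13, R-δ→#2 24, R-ε→#2 38, R-ζ→#2 35
  crew travel cost 187, fixed 16 → total 203.
Compare {#1, #2, #3}: crew travel cost 184 + fixed 36 = 220.
Compare {#1, #3}: crew travel cost 202 + fixed 25 = 227.
Compare {#3}: crew travel cost 241 + fixed 5 = 246.
All other subsets cost ≥ 220. Minimum total cost: 203.

203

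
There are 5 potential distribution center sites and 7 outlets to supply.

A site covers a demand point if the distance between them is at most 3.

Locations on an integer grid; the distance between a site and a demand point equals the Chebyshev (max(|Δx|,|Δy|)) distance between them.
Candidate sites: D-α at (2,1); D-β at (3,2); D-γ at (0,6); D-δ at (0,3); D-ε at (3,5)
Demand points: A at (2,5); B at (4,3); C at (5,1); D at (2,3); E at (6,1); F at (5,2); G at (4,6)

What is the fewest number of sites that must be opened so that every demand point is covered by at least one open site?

2

Coverage sets (demand points within 3 of each site):
  D-α: {B, C, D, F}
  D-β: {A, B, C, D, E, F}
  D-γ: {A, D}
  D-δ: {A, D}
  D-ε: {A, B, D, F, G}
No single site covers all 7 demand points.
But {D-β, D-ε} covers everything, so the minimum is 2.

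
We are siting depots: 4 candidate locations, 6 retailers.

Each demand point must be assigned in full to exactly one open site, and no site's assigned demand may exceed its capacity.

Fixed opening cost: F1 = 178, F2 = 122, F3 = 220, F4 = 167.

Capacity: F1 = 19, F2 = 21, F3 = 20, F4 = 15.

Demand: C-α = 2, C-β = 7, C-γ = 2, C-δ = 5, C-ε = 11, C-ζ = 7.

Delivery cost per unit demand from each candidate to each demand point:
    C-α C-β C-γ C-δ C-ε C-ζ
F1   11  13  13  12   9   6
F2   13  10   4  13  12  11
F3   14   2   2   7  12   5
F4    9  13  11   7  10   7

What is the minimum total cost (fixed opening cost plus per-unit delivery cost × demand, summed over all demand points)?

Open {F2, F3}; cheapest assignment that respects the capacities:
  F2 (cap 21, load 15): C-α, C-γ, C-ε — cost 2×13 + 2×4 + 11×12 = 166
  F3 (cap 20, load 19): C-β, C-δ, C-ζ — cost 7×2 + 5×7 + 7×5 = 84
  Shipping 250, fixed 342 → total 592.
  Any other capacity-feasible assignment to {F2, F3} ships for at least 250.
Compare {F2, F4}: its best feasible assignment gives total 601.
Compare {F1, F2}: its best feasible assignment gives total 610.
Every other set of open sites that can feasibly serve all demand totals ≥ 601 even under its best assignment. Minimum: 592.

592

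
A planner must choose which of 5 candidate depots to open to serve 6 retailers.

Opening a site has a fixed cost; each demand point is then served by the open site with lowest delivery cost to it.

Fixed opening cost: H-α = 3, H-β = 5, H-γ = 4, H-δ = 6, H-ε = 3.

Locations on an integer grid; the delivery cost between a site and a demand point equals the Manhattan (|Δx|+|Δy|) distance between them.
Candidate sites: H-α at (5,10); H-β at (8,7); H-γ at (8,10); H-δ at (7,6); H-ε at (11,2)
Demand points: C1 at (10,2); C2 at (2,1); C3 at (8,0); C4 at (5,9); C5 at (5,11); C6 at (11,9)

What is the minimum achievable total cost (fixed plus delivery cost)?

Open {H-α, H-ε}: assign each demand point to its cheapest open site.
  C1→H-ε 1, C2→H-ε 10, C3→H-ε 5, C4→H-α 1, C5→H-α 1, C6→H-α 7
  delivery cost 25, fixed 6 → total 31.
Compare {H-α, H-γ, H-ε}: delivery cost 22 + fixed 10 = 32.
Compare {H-α, H-β, H-ε}: delivery cost 23 + fixed 11 = 34.
Compare {H-γ, H-ε}: delivery cost 28 + fixed 7 = 35.
All other subsets cost ≥ 32. Minimum total cost: 31.

31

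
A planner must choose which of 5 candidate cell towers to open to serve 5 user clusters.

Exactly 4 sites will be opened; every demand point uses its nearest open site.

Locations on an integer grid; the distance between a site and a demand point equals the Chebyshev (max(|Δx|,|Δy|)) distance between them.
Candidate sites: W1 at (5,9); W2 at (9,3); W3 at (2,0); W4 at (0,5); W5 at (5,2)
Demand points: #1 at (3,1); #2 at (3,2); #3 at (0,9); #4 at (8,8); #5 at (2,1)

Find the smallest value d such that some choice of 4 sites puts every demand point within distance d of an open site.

4

Open {W1, W2, W3, W4}.
  Farthest demand point is #3 at distance 4 (to W4); all others are ≤ 4.
With {W1, W2, W4, W5} the worst case is 4.
With {W1, W3, W4, W5} the worst case is 4.
No size-4 selection achieves below 4.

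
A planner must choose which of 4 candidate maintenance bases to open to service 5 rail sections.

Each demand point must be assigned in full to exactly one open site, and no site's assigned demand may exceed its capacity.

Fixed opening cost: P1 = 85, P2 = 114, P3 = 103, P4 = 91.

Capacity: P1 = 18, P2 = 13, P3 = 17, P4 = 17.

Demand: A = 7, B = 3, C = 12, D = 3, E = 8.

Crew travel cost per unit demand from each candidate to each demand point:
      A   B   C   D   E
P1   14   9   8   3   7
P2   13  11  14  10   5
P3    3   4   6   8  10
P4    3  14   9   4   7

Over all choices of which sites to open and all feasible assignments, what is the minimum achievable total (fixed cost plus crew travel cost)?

385

Open {P1, P4}; cheapest assignment that respects the capacities:
  P1 (cap 18, load 18): B, C, D — cost 3×9 + 12×8 + 3×3 = 132
  P4 (cap 17, load 15): A, E — cost 7×3 + 8×7 = 77
  Shipping 209, fixed 176 → total 385.
  Any other capacity-feasible assignment to {P1, P4} ships for at least 209.
Compare {P1, P3}: its best feasible assignment gives total 421.
Compare {P1, P3, P4}: its best feasible assignment gives total 449.
Every other set of open sites that can feasibly serve all demand totals ≥ 421 even under its best assignment. Minimum: 385.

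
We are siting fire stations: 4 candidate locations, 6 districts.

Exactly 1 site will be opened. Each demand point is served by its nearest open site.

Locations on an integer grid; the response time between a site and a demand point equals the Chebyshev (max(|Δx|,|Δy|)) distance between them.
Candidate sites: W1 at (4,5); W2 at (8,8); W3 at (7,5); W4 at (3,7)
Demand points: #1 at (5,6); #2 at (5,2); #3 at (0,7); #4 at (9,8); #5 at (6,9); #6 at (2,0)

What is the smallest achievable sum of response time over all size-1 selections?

Open {W1}.
  #1→W1 1, #2→W1 3, #3→W1 4, #4→W1 5, #5→W1 4, #6→W1 5  ⇒ total 22.
Compare {W3}: total 24.
Compare {W4}: total 26.
No size-1 selection does better; minimum is 22.

22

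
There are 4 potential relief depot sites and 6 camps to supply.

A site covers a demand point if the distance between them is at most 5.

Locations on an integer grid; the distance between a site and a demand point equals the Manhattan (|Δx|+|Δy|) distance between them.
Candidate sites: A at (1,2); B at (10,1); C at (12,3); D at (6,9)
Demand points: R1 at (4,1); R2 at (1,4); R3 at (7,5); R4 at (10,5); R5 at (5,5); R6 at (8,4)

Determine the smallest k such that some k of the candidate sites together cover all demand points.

3

Coverage sets (demand points within 5 of each site):
  A: {R1, R2}
  B: {R4, R6}
  C: {R4, R6}
  D: {R3, R5}
No 2 sites suffice: every size-2 union leaves at least one demand point uncovered.
But {A, B, D} covers everything, so the minimum is 3.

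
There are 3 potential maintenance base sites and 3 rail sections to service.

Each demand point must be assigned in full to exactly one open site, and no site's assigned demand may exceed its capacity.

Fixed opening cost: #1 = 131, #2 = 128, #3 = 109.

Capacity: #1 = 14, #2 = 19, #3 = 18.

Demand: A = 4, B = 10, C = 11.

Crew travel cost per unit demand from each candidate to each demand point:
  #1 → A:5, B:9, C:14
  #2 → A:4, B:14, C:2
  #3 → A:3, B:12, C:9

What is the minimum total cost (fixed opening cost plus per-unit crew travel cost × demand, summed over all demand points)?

387

Open {#1, #2}; cheapest assignment that respects the capacities:
  #1 (cap 14, load 10): B — cost 10×9 = 90
  #2 (cap 19, load 15): A, C — cost 4×4 + 11×2 = 38
  Shipping 128, fixed 259 → total 387.
  Any other capacity-feasible assignment to {#1, #2} ships for at least 128.
Compare {#2, #3}: its best feasible assignment gives total 391.
Compare {#1, #3}: its best feasible assignment gives total 441.
Every other set of open sites that can feasibly serve all demand totals ≥ 391 even under its best assignment. Minimum: 387.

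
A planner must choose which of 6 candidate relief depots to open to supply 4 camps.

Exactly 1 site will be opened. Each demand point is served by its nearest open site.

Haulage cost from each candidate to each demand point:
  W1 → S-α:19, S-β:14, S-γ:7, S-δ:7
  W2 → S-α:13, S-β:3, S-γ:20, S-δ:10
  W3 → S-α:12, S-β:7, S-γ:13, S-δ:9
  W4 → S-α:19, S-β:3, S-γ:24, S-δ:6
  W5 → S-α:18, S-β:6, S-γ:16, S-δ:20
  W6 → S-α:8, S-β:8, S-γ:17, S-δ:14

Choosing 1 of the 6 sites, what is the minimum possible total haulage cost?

41

Open {W3}.
  S-α→W3 12, S-β→W3 7, S-γ→W3 13, S-δ→W3 9  ⇒ total 41.
Compare {W2}: total 46.
Compare {W1}: total 47.
No size-1 selection does better; minimum is 41.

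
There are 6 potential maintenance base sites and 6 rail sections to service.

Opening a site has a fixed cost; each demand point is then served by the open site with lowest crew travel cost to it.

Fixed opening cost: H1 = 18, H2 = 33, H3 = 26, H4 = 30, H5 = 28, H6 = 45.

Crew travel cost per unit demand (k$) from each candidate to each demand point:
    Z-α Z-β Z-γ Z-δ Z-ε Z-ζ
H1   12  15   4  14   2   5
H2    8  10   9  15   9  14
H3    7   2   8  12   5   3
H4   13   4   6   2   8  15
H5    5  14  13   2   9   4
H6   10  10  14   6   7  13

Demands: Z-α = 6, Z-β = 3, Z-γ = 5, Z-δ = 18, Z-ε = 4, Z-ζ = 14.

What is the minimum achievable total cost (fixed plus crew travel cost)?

Open {H1, H3, H5}: assign each demand point to its cheapest open site.
  Z-α→H5 6×5=30, Z-β→H3 3×2=6, Z-γ→H1 5×4=20, Z-δ→H5 18×2=36, Z-ε→H1 4×2=8, Z-ζ→H3 14×3=42
  crew travel cost 142, fixed 72 → total 214.
Compare {H3, H5}: crew travel cost 174 + fixed 54 = 228.
Compare {H1, H3, H4}: crew travel cost 154 + fixed 74 = 228.
Compare {H3, H4}: crew travel cost 176 + fixed 56 = 232.
All other subsets cost ≥ 228. Minimum total cost: 214.

214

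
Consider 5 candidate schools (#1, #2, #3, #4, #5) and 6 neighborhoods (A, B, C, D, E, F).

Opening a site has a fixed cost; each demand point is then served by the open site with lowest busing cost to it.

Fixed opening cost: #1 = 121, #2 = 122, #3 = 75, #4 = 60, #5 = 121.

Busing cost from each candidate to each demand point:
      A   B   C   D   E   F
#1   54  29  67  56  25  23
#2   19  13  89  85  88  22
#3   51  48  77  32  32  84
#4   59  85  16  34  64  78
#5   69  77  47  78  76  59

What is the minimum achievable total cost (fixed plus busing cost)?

350

Open {#2, #4}: assign each demand point to its cheapest open site.
  A→#2 19, B→#2 13, C→#4 16, D→#4 34, E→#4 64, F→#2 22
  busing cost 168, fixed 182 → total 350.
Compare {#1, #4}: busing cost 181 + fixed 181 = 362.
Compare {#1}: busing cost 254 + fixed 121 = 375.
Compare {#2, #3, #4}: busing cost 134 + fixed 257 = 391.
All other subsets cost ≥ 362. Minimum total cost: 350.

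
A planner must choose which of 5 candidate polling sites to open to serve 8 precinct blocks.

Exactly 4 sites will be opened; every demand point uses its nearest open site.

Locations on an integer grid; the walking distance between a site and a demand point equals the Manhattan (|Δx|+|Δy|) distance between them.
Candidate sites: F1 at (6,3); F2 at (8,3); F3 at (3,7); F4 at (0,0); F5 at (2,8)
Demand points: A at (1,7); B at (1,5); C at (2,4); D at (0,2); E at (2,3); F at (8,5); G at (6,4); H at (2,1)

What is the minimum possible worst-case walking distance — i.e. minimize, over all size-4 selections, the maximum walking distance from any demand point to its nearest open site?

Open {F1, F2, F3, F4}.
  Farthest demand point is B at walking distance 4 (to F3); all others are ≤ 4.
With {F1, F2, F4, F5} the worst case is 4.
With {F1, F3, F4, F5} the worst case is 4.
No size-4 selection achieves below 4.

4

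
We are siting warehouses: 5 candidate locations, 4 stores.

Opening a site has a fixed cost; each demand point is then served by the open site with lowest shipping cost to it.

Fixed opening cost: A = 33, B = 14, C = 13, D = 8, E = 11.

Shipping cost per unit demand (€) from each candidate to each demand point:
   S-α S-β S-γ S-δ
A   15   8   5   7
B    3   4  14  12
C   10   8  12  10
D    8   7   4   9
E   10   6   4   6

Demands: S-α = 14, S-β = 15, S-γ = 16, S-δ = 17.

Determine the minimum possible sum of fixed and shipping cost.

293

Open {B, E}: assign each demand point to its cheapest open site.
  S-α→B 14×3=42, S-β→B 15×4=60, S-γ→E 16×4=64, S-δ→E 17×6=102
  shipping cost 268, fixed 25 → total 293.
Compare {B, D, E}: shipping cost 268 + fixed 33 = 301.
Compare {B, C, E}: shipping cost 268 + fixed 38 = 306.
Compare {B, C, D, E}: shipping cost 268 + fixed 46 = 314.
All other subsets cost ≥ 301. Minimum total cost: 293.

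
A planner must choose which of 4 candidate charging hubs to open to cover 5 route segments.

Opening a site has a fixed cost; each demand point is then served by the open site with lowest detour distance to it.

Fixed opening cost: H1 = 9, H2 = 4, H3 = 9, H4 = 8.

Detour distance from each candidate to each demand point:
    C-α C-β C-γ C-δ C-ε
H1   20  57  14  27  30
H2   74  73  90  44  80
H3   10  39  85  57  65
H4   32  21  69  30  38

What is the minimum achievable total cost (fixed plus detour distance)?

Open {H1, H3, H4}: assign each demand point to its cheapest open site.
  C-α→H3 10, C-β→H4 21, C-γ→H1 14, C-δ→H1 27, C-ε→H1 30
  detour distance 102, fixed 26 → total 128.
Compare {H1, H4}: detour distance 112 + fixed 17 = 129.
Compare {H1, H2, H3, H4}: detour distance 102 + fixed 30 = 132.
Compare {H1, H2, H4}: detour distance 112 + fixed 21 = 133.
All other subsets cost ≥ 129. Minimum total cost: 128.

128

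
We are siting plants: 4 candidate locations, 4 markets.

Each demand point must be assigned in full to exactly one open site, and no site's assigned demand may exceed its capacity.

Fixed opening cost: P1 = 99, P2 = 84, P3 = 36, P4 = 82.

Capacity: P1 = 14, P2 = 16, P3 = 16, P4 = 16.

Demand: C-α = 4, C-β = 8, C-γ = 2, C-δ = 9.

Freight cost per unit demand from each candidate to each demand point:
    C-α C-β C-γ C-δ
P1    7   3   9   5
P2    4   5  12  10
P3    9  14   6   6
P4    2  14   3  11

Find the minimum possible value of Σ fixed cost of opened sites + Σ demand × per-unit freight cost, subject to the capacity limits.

Open {P2, P3}; cheapest assignment that respects the capacities:
  P2 (cap 16, load 12): C-α, C-β — cost 4×4 + 8×5 = 56
  P3 (cap 16, load 11): C-γ, C-δ — cost 2×6 + 9×6 = 66
  Shipping 122, fixed 120 → total 242.
  Any other capacity-feasible assignment to {P2, P3} ships for at least 122.
Compare {P1, P3}: its best feasible assignment gives total 253.
Compare {P3, P4}: its best feasible assignment gives total 298.
Every other set of open sites that can feasibly serve all demand totals ≥ 253 even under its best assignment. Minimum: 242.

242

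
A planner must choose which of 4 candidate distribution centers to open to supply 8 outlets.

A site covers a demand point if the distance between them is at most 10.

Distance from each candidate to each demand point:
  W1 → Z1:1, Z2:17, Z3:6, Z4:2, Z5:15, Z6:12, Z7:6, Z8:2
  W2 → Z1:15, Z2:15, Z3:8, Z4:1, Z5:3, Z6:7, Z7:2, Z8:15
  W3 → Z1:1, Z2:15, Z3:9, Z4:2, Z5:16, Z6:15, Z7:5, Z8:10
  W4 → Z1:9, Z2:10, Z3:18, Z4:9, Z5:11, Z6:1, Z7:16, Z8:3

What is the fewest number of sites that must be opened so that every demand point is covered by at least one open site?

2

Coverage sets (demand points within 10 of each site):
  W1: {Z1, Z3, Z4, Z7, Z8}
  W2: {Z3, Z4, Z5, Z6, Z7}
  W3: {Z1, Z3, Z4, Z7, Z8}
  W4: {Z1, Z2, Z4, Z6, Z8}
No single site covers all 8 demand points.
But {W2, W4} covers everything, so the minimum is 2.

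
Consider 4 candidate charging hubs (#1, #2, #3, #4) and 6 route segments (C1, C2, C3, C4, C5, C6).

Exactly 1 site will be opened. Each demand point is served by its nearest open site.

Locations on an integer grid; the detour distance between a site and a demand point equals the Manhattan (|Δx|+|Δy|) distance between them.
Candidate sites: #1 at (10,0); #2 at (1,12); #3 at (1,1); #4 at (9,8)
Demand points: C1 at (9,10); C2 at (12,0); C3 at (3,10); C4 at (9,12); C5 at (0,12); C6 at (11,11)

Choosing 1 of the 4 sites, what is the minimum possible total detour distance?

43

Open {#4}.
  C1→#4 2, C2→#4 11, C3→#4 8, C4→#4 4, C5→#4 13, C6→#4 5  ⇒ total 43.
Compare {#2}: total 57.
Compare {#1}: total 77.
No size-1 selection does better; minimum is 43.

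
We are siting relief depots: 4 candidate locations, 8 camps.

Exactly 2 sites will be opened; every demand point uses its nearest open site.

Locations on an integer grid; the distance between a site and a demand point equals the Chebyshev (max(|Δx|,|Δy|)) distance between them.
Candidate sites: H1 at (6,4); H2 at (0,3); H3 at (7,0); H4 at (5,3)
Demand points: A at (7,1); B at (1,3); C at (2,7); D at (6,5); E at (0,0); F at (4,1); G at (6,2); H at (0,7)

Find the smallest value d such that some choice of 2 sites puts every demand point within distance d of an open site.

4

Open {H1, H2}.
  Farthest demand point is C at distance 4 (to H1); all others are ≤ 4.
With {H2, H4} the worst case is 4.
With {H1, H4} the worst case is 5.
No size-2 selection achieves below 4.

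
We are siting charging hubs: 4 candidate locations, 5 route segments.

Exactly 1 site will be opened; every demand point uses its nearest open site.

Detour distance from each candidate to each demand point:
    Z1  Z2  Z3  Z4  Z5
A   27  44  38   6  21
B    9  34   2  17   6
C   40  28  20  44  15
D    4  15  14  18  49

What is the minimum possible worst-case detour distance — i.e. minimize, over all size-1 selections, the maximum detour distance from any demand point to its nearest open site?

34

Open {B}.
  Farthest demand point is Z2 at detour distance 34 (to B); all others are ≤ 34.
With {A} the worst case is 44.
With {C} the worst case is 44.
No size-1 selection achieves below 34.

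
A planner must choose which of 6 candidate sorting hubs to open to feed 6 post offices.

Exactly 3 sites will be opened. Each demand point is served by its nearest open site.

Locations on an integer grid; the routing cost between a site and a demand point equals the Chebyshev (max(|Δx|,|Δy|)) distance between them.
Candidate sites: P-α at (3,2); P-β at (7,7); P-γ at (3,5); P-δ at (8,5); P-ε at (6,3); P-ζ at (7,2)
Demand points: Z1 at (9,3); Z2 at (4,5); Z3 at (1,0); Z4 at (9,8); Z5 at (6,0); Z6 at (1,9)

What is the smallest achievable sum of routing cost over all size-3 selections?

Open {P-α, P-γ, P-δ}.
  Z1→P-δ 2, Z2→P-γ 1, Z3→P-α 2, Z4→P-δ 3, Z5→P-α 3, Z6→P-γ 4  ⇒ total 15.
Compare {P-α, P-β, P-γ}: total 16.
Compare {P-β, P-γ, P-ζ}: total 16.
No size-3 selection does better; minimum is 15.

15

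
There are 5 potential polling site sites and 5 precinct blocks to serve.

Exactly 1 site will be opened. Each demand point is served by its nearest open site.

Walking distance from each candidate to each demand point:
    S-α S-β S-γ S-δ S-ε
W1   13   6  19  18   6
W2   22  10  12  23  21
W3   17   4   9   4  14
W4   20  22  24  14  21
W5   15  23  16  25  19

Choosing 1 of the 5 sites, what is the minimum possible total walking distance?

Open {W3}.
  S-α→W3 17, S-β→W3 4, S-γ→W3 9, S-δ→W3 4, S-ε→W3 14  ⇒ total 48.
Compare {W1}: total 62.
Compare {W2}: total 88.
No size-1 selection does better; minimum is 48.

48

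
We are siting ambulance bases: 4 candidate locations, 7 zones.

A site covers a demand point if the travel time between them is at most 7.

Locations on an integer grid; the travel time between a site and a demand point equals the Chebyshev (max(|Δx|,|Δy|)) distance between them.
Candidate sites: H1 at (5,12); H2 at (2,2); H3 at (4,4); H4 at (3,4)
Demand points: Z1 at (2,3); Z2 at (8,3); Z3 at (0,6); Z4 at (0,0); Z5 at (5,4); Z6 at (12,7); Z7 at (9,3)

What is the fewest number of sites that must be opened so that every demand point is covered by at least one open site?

2

Coverage sets (demand points within 7 of each site):
  H1: {Z3, Z6}
  H2: {Z1, Z2, Z3, Z4, Z5, Z7}
  H3: {Z1, Z2, Z3, Z4, Z5, Z7}
  H4: {Z1, Z2, Z3, Z4, Z5, Z7}
No single site covers all 7 demand points.
But {H1, H2} covers everything, so the minimum is 2.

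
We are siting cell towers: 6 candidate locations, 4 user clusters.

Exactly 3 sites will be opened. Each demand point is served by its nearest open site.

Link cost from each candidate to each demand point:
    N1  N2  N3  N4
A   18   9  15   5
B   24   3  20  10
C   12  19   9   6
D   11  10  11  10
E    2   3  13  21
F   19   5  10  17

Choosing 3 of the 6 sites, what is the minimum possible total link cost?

19

Open {A, C, E}.
  N1→E 2, N2→E 3, N3→C 9, N4→A 5  ⇒ total 19.
Compare {A, E, F}: total 20.
Compare {B, C, E}: total 20.
No size-3 selection does better; minimum is 19.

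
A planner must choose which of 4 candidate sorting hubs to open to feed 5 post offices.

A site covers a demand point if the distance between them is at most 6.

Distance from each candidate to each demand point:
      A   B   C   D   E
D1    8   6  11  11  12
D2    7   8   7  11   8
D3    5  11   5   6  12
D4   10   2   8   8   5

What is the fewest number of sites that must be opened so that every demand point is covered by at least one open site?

Coverage sets (demand points within 6 of each site):
  D1: {B}
  D2: {}
  D3: {A, C, D}
  D4: {B, E}
No single site covers all 5 demand points.
But {D3, D4} covers everything, so the minimum is 2.

2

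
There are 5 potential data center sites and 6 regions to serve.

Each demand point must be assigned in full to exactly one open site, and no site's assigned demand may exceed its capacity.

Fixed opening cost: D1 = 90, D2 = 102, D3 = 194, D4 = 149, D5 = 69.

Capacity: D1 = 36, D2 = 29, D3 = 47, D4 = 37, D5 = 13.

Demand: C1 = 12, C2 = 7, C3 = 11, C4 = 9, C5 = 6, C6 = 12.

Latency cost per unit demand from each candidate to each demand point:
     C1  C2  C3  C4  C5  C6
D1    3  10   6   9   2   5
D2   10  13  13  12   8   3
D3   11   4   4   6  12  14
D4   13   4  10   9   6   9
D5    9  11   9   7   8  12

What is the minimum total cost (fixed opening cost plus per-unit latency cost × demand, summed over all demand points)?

518

Open {D1, D3}; cheapest assignment that respects the capacities:
  D1 (cap 36, load 30): C1, C5, C6 — cost 12×3 + 6×2 + 12×5 = 108
  D3 (cap 47, load 27): C2, C3, C4 — cost 7×4 + 11×4 + 9×6 = 126
  Shipping 234, fixed 284 → total 518.
  Any other capacity-feasible assignment to {D1, D3} ships for at least 234.
Compare {D1, D2}: its best feasible assignment gives total 520.
Compare {D1, D2, D5}: its best feasible assignment gives total 544.
Every other set of open sites that can feasibly serve all demand totals ≥ 520 even under its best assignment. Minimum: 518.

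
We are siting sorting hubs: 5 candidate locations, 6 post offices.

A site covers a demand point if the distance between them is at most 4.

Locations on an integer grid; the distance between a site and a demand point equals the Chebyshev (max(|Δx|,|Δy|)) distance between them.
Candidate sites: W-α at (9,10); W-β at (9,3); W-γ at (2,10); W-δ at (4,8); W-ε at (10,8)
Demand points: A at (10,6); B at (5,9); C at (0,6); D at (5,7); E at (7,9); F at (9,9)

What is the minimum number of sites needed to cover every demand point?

2

Coverage sets (demand points within 4 of each site):
  W-α: {A, B, D, E, F}
  W-β: {A, D}
  W-γ: {B, C, D}
  W-δ: {B, C, D, E}
  W-ε: {A, E, F}
No single site covers all 6 demand points.
But {W-α, W-γ} covers everything, so the minimum is 2.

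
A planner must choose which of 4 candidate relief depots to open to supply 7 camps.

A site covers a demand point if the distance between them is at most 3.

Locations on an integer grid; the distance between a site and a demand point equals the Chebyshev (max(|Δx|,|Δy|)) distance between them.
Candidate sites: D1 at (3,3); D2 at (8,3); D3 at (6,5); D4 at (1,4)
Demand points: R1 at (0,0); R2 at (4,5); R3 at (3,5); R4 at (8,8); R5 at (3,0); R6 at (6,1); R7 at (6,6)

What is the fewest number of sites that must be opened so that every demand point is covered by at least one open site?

2

Coverage sets (demand points within 3 of each site):
  D1: {R1, R2, R3, R5, R6, R7}
  D2: {R6, R7}
  D3: {R2, R3, R4, R7}
  D4: {R2, R3}
No single site covers all 7 demand points.
But {D1, D3} covers everything, so the minimum is 2.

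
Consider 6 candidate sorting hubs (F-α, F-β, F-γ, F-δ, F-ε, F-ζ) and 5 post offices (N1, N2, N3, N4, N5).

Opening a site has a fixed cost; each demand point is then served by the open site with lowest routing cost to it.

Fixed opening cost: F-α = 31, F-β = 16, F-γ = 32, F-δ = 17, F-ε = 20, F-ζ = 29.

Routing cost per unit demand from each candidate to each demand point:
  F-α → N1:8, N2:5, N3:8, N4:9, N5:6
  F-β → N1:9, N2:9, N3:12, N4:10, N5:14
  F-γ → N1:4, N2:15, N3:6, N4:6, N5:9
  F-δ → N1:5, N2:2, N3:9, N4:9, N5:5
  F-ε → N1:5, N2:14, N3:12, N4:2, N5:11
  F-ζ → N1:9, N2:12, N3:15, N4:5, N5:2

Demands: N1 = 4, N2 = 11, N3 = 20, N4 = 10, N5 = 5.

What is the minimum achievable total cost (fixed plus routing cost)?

Open {F-γ, F-δ, F-ε}: assign each demand point to its cheapest open site.
  N1→F-γ 4×4=16, N2→F-δ 11×2=22, N3→F-γ 20×6=120, N4→F-ε 10×2=20, N5→F-δ 5×5=25
  routing cost 203, fixed 69 → total 272.
Compare {F-γ, F-δ, F-ε, F-ζ}: routing cost 188 + fixed 98 = 286.
Compare {F-β, F-γ, F-δ, F-ε}: routing cost 203 + fixed 85 = 288.
Compare {F-γ, F-δ}: routing cost 243 + fixed 49 = 292.
All other subsets cost ≥ 286. Minimum total cost: 272.

272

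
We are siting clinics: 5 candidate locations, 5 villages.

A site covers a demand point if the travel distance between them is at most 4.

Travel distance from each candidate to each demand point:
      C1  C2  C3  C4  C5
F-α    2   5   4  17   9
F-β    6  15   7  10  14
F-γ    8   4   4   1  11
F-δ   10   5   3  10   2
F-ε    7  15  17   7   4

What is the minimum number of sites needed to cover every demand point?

Coverage sets (demand points within 4 of each site):
  F-α: {C1, C3}
  F-β: {}
  F-γ: {C2, C3, C4}
  F-δ: {C3, C5}
  F-ε: {C5}
No 2 sites suffice: every size-2 union leaves at least one demand point uncovered.
But {F-α, F-γ, F-δ} covers everything, so the minimum is 3.

3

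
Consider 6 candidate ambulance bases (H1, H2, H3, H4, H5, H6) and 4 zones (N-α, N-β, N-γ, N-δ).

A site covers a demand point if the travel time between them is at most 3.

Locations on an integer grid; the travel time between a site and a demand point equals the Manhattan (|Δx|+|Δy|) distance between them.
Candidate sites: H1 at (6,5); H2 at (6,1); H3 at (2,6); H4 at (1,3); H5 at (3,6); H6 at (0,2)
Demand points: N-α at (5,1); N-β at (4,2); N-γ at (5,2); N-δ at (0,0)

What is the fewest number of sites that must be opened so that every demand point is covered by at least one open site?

Coverage sets (demand points within 3 of each site):
  H1: {}
  H2: {N-α, N-β, N-γ}
  H3: {}
  H4: {}
  H5: {}
  H6: {N-δ}
No single site covers all 4 demand points.
But {H2, H6} covers everything, so the minimum is 2.

2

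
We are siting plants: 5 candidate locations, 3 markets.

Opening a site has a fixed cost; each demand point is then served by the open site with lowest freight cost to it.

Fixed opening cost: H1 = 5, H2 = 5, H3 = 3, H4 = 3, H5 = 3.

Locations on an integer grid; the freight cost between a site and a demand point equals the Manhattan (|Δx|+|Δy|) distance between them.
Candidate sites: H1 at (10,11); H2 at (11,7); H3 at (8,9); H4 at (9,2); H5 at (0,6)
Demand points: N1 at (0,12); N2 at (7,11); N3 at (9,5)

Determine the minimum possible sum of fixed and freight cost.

Open {H3, H5}: assign each demand point to its cheapest open site.
  N1→H5 6, N2→H3 3, N3→H3 5
  freight cost 14, fixed 6 → total 20.
Compare {H3, H4, H5}: freight cost 12 + fixed 9 = 21.
Compare {H3}: freight cost 19 + fixed 3 = 22.
Compare {H3, H4}: freight cost 17 + fixed 6 = 23.
All other subsets cost ≥ 21. Minimum total cost: 20.

20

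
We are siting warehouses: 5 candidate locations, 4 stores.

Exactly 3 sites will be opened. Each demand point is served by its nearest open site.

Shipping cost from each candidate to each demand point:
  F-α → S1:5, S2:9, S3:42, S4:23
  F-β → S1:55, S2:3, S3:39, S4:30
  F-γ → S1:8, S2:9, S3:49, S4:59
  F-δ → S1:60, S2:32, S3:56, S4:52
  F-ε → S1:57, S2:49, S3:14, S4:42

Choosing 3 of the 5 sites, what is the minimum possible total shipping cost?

45

Open {F-α, F-β, F-ε}.
  S1→F-α 5, S2→F-β 3, S3→F-ε 14, S4→F-α 23  ⇒ total 45.
Compare {F-α, F-γ, F-ε}: total 51.
Compare {F-α, F-δ, F-ε}: total 51.
No size-3 selection does better; minimum is 45.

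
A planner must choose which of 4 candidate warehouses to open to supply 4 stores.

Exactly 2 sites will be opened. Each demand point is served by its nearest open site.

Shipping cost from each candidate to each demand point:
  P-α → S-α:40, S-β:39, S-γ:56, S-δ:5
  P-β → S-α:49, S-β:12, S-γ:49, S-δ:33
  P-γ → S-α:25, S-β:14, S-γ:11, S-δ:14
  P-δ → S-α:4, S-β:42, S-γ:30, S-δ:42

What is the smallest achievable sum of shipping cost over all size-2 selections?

43

Open {P-γ, P-δ}.
  S-α→P-δ 4, S-β→P-γ 14, S-γ→P-γ 11, S-δ→P-γ 14  ⇒ total 43.
Compare {P-α, P-γ}: total 55.
Compare {P-β, P-γ}: total 62.
No size-2 selection does better; minimum is 43.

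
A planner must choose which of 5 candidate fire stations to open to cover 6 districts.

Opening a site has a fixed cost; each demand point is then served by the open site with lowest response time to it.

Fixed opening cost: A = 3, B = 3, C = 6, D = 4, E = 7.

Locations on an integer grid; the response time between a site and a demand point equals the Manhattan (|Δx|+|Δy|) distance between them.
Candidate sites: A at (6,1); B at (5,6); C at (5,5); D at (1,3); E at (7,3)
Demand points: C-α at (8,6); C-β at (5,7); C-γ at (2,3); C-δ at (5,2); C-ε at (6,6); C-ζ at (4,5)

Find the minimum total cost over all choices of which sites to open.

19

Open {B, D}: assign each demand point to its cheapest open site.
  C-α→B 3, C-β→B 1, C-γ→D 1, C-δ→B 4, C-ε→B 1, C-ζ→B 2
  response time 12, fixed 7 → total 19.
Compare {B}: response time 17 + fixed 3 = 20.
Compare {A, B, D}: response time 10 + fixed 10 = 20.
Compare {A, B}: response time 15 + fixed 6 = 21.
All other subsets cost ≥ 20. Minimum total cost: 19.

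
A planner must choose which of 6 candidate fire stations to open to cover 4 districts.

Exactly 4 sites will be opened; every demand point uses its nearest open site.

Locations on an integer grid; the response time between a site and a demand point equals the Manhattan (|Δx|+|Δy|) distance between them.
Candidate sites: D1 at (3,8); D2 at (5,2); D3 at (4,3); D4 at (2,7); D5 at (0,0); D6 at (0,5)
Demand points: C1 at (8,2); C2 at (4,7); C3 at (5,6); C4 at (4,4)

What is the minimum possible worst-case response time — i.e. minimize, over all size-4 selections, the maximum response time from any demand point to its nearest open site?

4

Open {D1, D2, D3, D4}.
  Farthest demand point is C3 at response time 4 (to D1); all others are ≤ 4.
With {D1, D2, D3, D5} the worst case is 4.
With {D1, D2, D3, D6} the worst case is 4.
No size-4 selection achieves below 4.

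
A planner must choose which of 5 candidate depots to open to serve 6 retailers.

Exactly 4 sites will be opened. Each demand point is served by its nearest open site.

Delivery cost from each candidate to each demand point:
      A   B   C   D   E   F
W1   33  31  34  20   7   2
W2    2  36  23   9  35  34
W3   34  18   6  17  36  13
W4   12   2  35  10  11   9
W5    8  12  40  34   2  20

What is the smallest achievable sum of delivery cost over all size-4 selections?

28

Open {W1, W2, W3, W4}.
  A→W2 2, B→W4 2, C→W3 6, D→W2 9, E→W1 7, F→W1 2  ⇒ total 28.
Compare {W1, W3, W4, W5}: total 30.
Compare {W2, W3, W4, W5}: total 30.
No size-4 selection does better; minimum is 28.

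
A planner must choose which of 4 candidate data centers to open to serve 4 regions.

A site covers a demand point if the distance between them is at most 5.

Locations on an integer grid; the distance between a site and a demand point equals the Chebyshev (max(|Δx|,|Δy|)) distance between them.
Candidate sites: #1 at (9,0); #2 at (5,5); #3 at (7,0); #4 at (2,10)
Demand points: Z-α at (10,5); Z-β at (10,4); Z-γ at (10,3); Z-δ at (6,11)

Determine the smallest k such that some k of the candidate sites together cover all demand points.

Coverage sets (demand points within 5 of each site):
  #1: {Z-α, Z-β, Z-γ}
  #2: {Z-α, Z-β, Z-γ}
  #3: {Z-α, Z-β, Z-γ}
  #4: {Z-δ}
No single site covers all 4 demand points.
But {#1, #4} covers everything, so the minimum is 2.

2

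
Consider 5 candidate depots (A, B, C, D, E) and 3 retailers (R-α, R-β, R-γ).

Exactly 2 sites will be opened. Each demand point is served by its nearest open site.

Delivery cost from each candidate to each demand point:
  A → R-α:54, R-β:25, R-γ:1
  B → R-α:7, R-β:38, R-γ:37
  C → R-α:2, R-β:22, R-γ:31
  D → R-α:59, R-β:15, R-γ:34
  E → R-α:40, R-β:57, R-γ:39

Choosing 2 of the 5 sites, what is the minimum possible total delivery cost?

25

Open {A, C}.
  R-α→C 2, R-β→C 22, R-γ→A 1  ⇒ total 25.
Compare {A, B}: total 33.
Compare {C, D}: total 48.
No size-2 selection does better; minimum is 25.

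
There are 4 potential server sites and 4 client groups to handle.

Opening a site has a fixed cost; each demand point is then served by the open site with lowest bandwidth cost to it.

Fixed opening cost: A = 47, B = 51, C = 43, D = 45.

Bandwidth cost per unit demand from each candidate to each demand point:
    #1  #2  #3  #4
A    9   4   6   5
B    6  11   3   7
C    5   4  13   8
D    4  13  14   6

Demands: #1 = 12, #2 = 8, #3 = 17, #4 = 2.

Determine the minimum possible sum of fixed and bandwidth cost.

Open {B, C}: assign each demand point to its cheapest open site.
  #1→C 12×5=60, #2→C 8×4=32, #3→B 17×3=51, #4→B 2×7=14
  bandwidth cost 157, fixed 94 → total 251.
Compare {A, B}: bandwidth cost 165 + fixed 98 = 263.
Compare {B}: bandwidth cost 225 + fixed 51 = 276.
Compare {B, C, D}: bandwidth cost 143 + fixed 139 = 282.
All other subsets cost ≥ 263. Minimum total cost: 251.

251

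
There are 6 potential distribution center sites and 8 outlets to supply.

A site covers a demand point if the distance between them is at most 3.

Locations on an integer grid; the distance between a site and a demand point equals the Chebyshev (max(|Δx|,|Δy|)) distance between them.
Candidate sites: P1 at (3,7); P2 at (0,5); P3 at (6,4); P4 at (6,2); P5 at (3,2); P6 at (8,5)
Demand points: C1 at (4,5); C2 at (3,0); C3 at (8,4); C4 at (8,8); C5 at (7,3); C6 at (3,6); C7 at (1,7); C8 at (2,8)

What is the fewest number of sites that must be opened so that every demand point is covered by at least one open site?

Coverage sets (demand points within 3 of each site):
  P1: {C1, C6, C7, C8}
  P2: {C6, C7, C8}
  P3: {C1, C3, C5, C6}
  P4: {C1, C2, C3, C5}
  P5: {C1, C2}
  P6: {C3, C4, C5}
No 2 sites suffice: every size-2 union leaves at least one demand point uncovered.
But {P1, P4, P6} covers everything, so the minimum is 3.

3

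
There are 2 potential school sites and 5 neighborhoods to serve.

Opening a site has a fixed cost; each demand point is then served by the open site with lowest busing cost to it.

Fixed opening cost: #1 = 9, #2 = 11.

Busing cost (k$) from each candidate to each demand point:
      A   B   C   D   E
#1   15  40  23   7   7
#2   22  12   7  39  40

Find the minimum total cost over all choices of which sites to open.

68

Open {#1, #2}: assign each demand point to its cheapest open site.
  A→#1 15, B→#2 12, C→#2 7, D→#1 7, E→#1 7
  busing cost 48, fixed 20 → total 68.
Compare {#1}: busing cost 92 + fixed 9 = 101.
Compare {#2}: busing cost 120 + fixed 11 = 131.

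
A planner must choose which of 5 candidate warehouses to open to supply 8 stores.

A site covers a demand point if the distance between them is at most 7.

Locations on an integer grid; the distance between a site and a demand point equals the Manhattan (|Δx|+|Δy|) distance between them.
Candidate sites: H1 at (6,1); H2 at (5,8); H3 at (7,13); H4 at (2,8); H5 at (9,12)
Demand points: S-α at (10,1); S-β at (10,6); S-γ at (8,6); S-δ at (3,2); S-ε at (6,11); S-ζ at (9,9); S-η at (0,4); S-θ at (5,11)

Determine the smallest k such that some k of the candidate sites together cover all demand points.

Coverage sets (demand points within 7 of each site):
  H1: {S-α, S-γ, S-δ}
  H2: {S-β, S-γ, S-ε, S-ζ, S-θ}
  H3: {S-ε, S-ζ, S-θ}
  H4: {S-δ, S-ε, S-η, S-θ}
  H5: {S-β, S-γ, S-ε, S-ζ, S-θ}
No 2 sites suffice: every size-2 union leaves at least one demand point uncovered.
But {H1, H2, H4} covers everything, so the minimum is 3.

3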